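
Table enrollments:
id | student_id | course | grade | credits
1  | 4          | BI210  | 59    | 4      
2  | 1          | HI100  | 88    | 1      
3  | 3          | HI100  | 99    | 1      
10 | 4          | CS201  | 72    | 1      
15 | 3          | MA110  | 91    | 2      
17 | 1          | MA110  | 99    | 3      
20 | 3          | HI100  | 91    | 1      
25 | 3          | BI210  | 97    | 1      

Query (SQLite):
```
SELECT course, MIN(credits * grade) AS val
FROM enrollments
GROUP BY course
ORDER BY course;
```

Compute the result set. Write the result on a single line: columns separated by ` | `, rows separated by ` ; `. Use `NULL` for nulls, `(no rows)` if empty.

BI210 | 97 ; CS201 | 72 ; HI100 | 88 ; MA110 | 182

For each row compute credits * grade.
Group by course; take MIN of the expression per group.
  BI210: ids {1, 25} → MIN(credits * grade)=97
  CS201: ids {10} → MIN(credits * grade)=72
  HI100: ids {2, 3, 20} → MIN(credits * grade)=88
  MA110: ids {15, 17} → MIN(credits * grade)=182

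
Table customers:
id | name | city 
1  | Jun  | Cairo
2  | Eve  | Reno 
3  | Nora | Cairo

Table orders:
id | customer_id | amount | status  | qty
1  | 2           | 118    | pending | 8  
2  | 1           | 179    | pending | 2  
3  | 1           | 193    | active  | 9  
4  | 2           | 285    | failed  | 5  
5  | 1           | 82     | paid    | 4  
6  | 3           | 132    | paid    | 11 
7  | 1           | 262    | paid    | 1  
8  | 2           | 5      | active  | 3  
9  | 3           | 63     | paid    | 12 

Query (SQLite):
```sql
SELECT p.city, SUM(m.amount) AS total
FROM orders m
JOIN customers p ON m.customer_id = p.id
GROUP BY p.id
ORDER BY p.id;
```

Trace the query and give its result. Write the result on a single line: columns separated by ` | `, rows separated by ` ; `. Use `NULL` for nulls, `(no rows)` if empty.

Cairo | 716 ; Reno | 408 ; Cairo | 195

Join each orders row to its customers via customer_id.
Group joined rows by customers.id; compute SUM(m.amount) per group.
  1: ids {2, 3, 5, 7} → SUM(m.amount)=716
  2: ids {1, 4, 8} → SUM(m.amount)=408
  3: ids {6, 9} → SUM(m.amount)=195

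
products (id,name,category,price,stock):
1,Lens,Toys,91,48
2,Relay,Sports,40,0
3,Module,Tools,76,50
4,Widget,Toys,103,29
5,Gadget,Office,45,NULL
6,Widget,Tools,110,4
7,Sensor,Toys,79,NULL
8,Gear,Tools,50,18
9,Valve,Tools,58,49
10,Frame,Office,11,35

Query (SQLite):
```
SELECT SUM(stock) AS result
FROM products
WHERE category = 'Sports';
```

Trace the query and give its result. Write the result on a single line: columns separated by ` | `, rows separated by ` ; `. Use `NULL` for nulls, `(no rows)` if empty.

Rows where category='Sports' → stock values: [0].
SUM of non-NULL values = 0.

0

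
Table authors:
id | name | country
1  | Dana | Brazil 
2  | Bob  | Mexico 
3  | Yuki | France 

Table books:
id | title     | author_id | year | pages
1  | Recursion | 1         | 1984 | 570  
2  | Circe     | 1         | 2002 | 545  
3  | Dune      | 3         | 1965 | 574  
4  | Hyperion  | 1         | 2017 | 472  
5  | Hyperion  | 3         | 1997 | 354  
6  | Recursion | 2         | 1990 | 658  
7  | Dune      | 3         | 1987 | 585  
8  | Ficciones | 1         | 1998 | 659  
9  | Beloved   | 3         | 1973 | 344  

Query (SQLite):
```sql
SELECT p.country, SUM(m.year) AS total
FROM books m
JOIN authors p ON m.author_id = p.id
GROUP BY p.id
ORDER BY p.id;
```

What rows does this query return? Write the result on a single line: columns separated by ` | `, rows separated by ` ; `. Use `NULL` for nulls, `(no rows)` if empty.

Join each books row to its authors via author_id.
Group joined rows by authors.id; compute SUM(m.year) per group.
  1: ids {1, 2, 4, 8} → SUM(m.year)=8001
  2: ids {6} → SUM(m.year)=1990
  3: ids {3, 5, 7, 9} → SUM(m.year)=7922

Brazil | 8001 ; Mexico | 1990 ; France | 7922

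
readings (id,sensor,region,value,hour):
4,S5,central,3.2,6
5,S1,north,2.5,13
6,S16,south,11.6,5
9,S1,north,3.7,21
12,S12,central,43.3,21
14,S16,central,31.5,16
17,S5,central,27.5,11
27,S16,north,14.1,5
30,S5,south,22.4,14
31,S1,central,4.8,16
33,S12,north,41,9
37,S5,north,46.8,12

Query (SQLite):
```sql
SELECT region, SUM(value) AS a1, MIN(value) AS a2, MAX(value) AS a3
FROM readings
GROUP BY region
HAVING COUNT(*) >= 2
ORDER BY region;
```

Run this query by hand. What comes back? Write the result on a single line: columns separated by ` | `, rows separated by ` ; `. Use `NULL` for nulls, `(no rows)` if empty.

central | 110.3 | 3.2 | 43.3 ; north | 108.1 | 2.5 | 46.8 ; south | 34 | 11.6 | 22.4

Group readings by region.
Per group compute: SUM(value), MIN(value), MAX(value).
HAVING: drop groups with fewer than 2 rows.
  central: ids {4, 12, 14, 17, 31} → SUM(value)=110.3, MIN(value)=3.2, MAX(value)=43.3
  north: ids {5, 9, 27, 33, 37} → SUM(value)=108.1, MIN(value)=2.5, MAX(value)=46.8
  south: ids {6, 30} → SUM(value)=34, MIN(value)=11.6, MAX(value)=22.4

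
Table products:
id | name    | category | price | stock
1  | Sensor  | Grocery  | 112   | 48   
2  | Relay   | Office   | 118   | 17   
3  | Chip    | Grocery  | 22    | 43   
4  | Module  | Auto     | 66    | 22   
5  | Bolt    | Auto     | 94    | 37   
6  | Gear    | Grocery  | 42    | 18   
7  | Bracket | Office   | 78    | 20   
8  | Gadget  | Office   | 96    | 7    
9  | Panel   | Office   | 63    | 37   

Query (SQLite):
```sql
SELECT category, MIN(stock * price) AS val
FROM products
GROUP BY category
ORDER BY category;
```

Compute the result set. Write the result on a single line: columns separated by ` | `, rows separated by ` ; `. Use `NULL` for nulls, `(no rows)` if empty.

For each row compute stock * price.
Group by category; take MIN of the expression per group.
  Auto: ids {4, 5} → MIN(stock * price)=1452
  Grocery: ids {1, 3, 6} → MIN(stock * price)=756
  Office: ids {2, 7, 8, 9} → MIN(stock * price)=672

Auto | 1452 ; Grocery | 756 ; Office | 672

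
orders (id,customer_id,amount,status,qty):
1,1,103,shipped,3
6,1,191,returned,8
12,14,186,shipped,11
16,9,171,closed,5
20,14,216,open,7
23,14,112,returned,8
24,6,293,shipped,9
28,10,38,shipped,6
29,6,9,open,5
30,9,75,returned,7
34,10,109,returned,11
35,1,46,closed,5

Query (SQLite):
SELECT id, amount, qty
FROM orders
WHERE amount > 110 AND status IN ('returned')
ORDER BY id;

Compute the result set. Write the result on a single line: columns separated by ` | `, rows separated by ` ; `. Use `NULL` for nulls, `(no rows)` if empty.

6 | 191 | 8 ; 23 | 112 | 8

amount > 110: ids {6, 12, 16, 20, 23, 24}
status IN ('returned'): ids {6, 23, 30, 34}
Combine with AND.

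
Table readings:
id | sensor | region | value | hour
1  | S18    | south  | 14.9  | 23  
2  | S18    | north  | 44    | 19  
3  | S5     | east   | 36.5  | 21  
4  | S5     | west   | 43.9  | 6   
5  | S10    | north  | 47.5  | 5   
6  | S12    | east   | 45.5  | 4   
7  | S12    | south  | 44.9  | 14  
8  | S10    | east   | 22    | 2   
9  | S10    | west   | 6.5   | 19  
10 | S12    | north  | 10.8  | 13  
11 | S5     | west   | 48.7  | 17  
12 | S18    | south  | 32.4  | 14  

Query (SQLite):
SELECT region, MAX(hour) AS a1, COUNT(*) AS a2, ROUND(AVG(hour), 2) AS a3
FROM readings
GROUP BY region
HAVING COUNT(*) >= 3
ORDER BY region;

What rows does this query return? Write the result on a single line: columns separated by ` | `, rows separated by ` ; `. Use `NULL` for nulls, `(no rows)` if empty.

east | 21 | 3 | 9 ; north | 19 | 3 | 12.33 ; south | 23 | 3 | 17 ; west | 19 | 3 | 14

Group readings by region.
Per group compute: MAX(hour), COUNT(*), ROUND(AVG(hour), 2).
HAVING: drop groups with fewer than 3 rows.
  east: ids {3, 6, 8} → MAX(hour)=21, COUNT(*)=3, ROUND(AVG(hour), 2)=9
  north: ids {2, 5, 10} → MAX(hour)=19, COUNT(*)=3, ROUND(AVG(hour), 2)=12.33
  south: ids {1, 7, 12} → MAX(hour)=23, COUNT(*)=3, ROUND(AVG(hour), 2)=17
  west: ids {4, 9, 11} → MAX(hour)=19, COUNT(*)=3, ROUND(AVG(hour), 2)=14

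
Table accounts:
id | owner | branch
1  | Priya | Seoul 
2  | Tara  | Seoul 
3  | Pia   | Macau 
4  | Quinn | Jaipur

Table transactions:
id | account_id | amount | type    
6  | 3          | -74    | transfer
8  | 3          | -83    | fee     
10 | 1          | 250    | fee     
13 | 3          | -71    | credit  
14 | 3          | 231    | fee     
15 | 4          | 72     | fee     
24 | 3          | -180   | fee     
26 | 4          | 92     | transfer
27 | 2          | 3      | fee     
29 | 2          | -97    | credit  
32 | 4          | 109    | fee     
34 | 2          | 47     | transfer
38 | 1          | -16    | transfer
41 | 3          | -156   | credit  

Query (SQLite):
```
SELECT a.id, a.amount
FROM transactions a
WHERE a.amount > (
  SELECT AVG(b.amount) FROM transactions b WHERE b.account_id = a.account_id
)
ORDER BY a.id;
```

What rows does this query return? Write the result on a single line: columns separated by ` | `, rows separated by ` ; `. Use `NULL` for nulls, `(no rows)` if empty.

For each transactions row a, compute AVG(amount) over rows sharing a.account_id.
Keep row a if a.amount > that per-group AVG.
  account_id=1: AVG(amount) = 117.0
  account_id=2: AVG(amount) = -15.666667
  account_id=3: AVG(amount) = -55.5
  account_id=4: AVG(amount) = 91.0

10 | 250 ; 14 | 231 ; 26 | 92 ; 27 | 3 ; 32 | 109 ; 34 | 47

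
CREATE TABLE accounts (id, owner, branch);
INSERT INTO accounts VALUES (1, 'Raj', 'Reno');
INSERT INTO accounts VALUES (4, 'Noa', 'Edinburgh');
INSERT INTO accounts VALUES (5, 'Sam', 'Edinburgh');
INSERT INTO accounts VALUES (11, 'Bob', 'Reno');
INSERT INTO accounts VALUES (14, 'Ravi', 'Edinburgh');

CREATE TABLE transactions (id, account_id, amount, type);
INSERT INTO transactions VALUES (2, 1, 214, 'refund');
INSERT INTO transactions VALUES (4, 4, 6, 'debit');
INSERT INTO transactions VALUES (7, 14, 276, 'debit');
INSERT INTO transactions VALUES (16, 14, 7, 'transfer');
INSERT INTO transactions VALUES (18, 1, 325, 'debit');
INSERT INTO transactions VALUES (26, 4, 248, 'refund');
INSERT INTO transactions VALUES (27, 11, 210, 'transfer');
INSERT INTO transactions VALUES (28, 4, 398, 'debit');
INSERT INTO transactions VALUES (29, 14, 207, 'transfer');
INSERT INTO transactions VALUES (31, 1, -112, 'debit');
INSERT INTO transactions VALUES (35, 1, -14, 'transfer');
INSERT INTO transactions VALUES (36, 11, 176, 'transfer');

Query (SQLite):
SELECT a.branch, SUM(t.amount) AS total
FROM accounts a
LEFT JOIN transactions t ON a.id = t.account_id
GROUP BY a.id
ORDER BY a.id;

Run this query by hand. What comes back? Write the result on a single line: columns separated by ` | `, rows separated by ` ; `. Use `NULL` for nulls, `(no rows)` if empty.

LEFT JOIN keeps every accounts row; unmatched ones get NULL for transactions columns.
Group by accounts.id and compute SUM(t.amount). SUM over an all-NULL group is NULL.
  1: ids {2, 18, 31, 35} → SUM(t.amount)=413
  4: ids {4, 26, 28} → SUM(t.amount)=652
  5: ids {—} → SUM(t.amount)=NULL
  11: ids {27, 36} → SUM(t.amount)=386
  14: ids {7, 16, 29} → SUM(t.amount)=490

Reno | 413 ; Edinburgh | 652 ; Edinburgh | NULL ; Reno | 386 ; Edinburgh | 490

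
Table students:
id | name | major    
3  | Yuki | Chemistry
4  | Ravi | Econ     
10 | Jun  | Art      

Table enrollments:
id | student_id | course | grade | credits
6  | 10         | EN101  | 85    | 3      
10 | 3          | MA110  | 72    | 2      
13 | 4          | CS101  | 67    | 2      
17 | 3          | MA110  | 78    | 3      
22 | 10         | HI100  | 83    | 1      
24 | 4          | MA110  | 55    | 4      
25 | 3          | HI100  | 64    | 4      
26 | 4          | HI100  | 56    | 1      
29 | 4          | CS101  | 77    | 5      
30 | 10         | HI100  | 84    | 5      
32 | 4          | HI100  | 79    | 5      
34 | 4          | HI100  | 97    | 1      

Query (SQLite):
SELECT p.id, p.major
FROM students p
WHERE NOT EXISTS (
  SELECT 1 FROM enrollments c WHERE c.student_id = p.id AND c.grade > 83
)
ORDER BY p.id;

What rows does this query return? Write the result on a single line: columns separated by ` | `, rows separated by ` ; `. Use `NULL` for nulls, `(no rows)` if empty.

3 | Chemistry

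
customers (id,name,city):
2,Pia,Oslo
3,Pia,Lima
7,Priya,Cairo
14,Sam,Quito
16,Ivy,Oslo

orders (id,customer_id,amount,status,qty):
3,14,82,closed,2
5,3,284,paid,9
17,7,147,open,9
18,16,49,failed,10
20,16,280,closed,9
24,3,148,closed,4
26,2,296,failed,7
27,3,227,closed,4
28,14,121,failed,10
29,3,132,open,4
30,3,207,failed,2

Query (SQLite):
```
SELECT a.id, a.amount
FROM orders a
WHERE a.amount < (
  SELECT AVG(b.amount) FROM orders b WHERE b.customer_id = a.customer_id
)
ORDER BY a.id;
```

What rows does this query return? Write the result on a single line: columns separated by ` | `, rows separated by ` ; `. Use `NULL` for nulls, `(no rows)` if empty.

For each orders row a, compute AVG(amount) over rows sharing a.customer_id.
Keep row a if a.amount < that per-group AVG.
  customer_id=2: AVG(amount) = 296.0
  customer_id=3: AVG(amount) = 199.6
  customer_id=7: AVG(amount) = 147.0
  customer_id=14: AVG(amount) = 101.5
  customer_id=16: AVG(amount) = 164.5

3 | 82 ; 18 | 49 ; 24 | 148 ; 29 | 132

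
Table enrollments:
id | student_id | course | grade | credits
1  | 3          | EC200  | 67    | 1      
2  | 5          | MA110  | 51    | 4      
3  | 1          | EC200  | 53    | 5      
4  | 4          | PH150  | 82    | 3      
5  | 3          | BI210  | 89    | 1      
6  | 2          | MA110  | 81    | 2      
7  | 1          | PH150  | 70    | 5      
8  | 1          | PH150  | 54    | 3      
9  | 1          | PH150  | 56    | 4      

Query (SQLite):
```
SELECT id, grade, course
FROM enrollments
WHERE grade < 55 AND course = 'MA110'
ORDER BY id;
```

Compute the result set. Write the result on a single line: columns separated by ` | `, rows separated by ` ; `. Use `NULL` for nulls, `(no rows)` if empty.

2 | 51 | MA110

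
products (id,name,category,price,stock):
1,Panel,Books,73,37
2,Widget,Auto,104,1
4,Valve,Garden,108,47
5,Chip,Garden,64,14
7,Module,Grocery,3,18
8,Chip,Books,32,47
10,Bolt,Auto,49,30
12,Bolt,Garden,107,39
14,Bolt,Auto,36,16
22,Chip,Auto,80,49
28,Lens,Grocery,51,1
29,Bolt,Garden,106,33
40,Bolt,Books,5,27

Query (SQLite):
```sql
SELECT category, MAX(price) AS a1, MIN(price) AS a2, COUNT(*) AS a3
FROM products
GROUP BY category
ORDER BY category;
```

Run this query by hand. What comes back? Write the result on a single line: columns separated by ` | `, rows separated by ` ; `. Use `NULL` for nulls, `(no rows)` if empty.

Group products by category.
Per group compute: MAX(price), MIN(price), COUNT(*).
  Auto: ids {2, 10, 14, 22} → MAX(price)=104, MIN(price)=36, COUNT(*)=4
  Books: ids {1, 8, 40} → MAX(price)=73, MIN(price)=5, COUNT(*)=3
  Garden: ids {4, 5, 12, 29} → MAX(price)=108, MIN(price)=64, COUNT(*)=4
  Grocery: ids {7, 28} → MAX(price)=51, MIN(price)=3, COUNT(*)=2

Auto | 104 | 36 | 4 ; Books | 73 | 5 | 3 ; Garden | 108 | 64 | 4 ; Grocery | 51 | 3 | 2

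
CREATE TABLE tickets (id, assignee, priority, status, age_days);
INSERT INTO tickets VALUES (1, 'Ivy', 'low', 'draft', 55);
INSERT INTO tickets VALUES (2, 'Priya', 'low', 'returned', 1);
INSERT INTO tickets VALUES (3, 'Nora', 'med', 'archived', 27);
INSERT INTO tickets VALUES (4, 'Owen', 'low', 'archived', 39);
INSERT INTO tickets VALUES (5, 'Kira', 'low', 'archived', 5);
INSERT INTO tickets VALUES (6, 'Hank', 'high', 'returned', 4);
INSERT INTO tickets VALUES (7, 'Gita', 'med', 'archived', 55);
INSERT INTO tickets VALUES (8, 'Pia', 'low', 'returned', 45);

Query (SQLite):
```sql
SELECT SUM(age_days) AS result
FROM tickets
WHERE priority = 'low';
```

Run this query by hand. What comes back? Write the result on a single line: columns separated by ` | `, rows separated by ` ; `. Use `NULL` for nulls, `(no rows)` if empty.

145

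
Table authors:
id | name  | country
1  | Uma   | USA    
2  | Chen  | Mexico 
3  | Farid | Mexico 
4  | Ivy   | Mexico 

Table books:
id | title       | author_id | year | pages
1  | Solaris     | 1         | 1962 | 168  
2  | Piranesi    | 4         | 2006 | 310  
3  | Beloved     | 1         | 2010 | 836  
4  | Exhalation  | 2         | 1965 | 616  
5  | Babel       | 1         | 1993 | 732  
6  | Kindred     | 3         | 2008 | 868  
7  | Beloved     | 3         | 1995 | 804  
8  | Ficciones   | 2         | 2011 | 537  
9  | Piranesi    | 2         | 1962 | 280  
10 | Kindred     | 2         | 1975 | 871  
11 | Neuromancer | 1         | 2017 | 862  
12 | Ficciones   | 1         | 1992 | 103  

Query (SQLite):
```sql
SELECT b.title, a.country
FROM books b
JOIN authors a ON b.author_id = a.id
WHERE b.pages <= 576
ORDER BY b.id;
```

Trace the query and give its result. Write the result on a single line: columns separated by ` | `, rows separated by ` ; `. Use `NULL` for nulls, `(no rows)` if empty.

Each books row matches the authors row where author_id = authors.id.
Then keep rows with b.pages <= 576.

Solaris | USA ; Piranesi | Mexico ; Ficciones | Mexico ; Piranesi | Mexico ; Ficciones | USA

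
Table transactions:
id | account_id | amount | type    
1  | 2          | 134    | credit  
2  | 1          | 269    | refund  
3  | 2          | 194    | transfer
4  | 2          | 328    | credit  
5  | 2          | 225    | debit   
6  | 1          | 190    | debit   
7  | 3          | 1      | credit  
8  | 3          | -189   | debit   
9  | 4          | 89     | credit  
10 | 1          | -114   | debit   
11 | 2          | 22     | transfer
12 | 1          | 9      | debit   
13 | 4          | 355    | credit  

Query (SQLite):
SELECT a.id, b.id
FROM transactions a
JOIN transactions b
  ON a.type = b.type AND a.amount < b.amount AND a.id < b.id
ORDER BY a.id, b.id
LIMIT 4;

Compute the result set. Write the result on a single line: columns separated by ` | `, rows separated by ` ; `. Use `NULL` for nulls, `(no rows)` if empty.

Pairs (a,b) with same type, a.amount < b.amount, a.id < b.id.
type groups: credit:{1,4,7,9,13} debit:{5,6,8,10,12} refund:{2} transfer:{3,11}
Ordered by (a.id, b.id); first 4.

1 | 4 ; 1 | 13 ; 4 | 13 ; 7 | 9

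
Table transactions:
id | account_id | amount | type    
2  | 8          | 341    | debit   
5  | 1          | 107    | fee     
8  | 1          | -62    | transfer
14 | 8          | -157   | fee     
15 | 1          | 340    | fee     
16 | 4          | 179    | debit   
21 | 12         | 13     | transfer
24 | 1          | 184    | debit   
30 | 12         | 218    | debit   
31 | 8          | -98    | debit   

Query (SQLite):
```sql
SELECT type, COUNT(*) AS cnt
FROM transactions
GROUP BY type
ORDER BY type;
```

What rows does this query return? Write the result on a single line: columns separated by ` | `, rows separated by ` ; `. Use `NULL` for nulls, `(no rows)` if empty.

Partition transactions by type; compute COUNT(*) within each group.
  debit: ids {2, 16, 24, 30, 31} → COUNT(*)=5
  fee: ids {5, 14, 15} → COUNT(*)=3
  transfer: ids {8, 21} → COUNT(*)=2

debit | 5 ; fee | 3 ; transfer | 2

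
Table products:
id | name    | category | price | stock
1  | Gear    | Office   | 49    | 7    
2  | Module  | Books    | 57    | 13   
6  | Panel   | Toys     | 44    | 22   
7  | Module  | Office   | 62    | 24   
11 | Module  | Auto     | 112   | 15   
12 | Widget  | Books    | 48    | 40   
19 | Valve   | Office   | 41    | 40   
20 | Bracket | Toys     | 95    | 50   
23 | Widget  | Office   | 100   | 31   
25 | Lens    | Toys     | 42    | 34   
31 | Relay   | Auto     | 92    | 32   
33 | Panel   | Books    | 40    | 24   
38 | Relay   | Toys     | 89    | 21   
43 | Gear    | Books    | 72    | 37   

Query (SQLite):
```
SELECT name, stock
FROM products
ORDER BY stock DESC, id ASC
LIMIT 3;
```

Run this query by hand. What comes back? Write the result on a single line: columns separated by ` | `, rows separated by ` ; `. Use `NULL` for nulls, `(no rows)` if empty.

Bracket | 50 ; Widget | 40 ; Valve | 40

Sort by stock desc, tiebreak id asc: (50, id=20), (40, id=12), (40, id=19), (37, id=43), (34, id=25), (32, id=31) …. Take first 3.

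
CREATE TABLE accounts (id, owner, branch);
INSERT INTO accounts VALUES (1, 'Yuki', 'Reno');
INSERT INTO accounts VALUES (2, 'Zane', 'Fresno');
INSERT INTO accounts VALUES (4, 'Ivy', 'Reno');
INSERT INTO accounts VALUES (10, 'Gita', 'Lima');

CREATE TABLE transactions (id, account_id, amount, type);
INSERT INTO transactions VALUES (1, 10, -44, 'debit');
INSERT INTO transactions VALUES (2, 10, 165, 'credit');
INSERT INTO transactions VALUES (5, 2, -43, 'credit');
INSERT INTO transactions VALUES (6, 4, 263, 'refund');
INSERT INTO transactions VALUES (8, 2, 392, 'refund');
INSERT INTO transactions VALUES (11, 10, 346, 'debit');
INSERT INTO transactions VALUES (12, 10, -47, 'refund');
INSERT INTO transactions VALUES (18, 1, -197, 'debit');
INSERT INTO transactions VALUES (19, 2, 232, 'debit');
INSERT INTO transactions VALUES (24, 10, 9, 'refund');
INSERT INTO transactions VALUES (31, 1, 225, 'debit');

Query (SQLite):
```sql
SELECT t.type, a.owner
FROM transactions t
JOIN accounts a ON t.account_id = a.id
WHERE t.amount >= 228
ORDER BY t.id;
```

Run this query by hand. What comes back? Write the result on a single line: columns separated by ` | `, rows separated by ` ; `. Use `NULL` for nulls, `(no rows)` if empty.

Each transactions row matches the accounts row where account_id = accounts.id.
Then keep rows with t.amount >= 228.

refund | Ivy ; refund | Zane ; debit | Gita ; debit | Zane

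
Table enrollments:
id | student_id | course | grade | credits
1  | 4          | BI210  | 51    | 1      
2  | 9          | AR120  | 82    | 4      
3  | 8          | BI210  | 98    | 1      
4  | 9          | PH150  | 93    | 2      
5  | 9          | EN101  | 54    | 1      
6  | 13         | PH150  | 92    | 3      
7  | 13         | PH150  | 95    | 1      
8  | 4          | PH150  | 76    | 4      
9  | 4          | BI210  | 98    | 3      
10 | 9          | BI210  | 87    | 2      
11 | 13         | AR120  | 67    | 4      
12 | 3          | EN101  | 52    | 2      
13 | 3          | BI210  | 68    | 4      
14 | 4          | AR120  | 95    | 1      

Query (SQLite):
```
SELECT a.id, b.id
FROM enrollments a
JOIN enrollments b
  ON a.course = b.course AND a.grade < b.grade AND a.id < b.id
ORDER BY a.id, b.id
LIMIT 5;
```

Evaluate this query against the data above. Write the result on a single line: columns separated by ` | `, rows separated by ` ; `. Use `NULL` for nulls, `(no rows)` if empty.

Pairs (a,b) with same course, a.grade < b.grade, a.id < b.id.
course groups: AR120:{2,11,14} BI210:{1,3,9,10,13} EN101:{5,12} PH150:{4,6,7,8}
Ordered by (a.id, b.id); first 5.

1 | 3 ; 1 | 9 ; 1 | 10 ; 1 | 13 ; 2 | 14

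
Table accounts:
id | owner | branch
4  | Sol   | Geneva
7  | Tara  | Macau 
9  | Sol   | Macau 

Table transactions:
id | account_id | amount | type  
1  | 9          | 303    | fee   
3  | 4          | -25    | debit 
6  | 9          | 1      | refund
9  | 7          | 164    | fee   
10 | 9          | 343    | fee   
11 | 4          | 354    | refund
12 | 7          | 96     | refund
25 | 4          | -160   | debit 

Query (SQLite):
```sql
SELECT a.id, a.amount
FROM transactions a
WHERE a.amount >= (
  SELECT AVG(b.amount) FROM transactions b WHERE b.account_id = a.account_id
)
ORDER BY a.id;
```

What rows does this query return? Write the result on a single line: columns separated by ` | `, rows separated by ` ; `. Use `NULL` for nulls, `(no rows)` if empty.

For each transactions row a, compute AVG(amount) over rows sharing a.account_id.
Keep row a if a.amount >= that per-group AVG.
  account_id=4: AVG(amount) = 56.333333
  account_id=7: AVG(amount) = 130.0
  account_id=9: AVG(amount) = 215.666667

1 | 303 ; 9 | 164 ; 10 | 343 ; 11 | 354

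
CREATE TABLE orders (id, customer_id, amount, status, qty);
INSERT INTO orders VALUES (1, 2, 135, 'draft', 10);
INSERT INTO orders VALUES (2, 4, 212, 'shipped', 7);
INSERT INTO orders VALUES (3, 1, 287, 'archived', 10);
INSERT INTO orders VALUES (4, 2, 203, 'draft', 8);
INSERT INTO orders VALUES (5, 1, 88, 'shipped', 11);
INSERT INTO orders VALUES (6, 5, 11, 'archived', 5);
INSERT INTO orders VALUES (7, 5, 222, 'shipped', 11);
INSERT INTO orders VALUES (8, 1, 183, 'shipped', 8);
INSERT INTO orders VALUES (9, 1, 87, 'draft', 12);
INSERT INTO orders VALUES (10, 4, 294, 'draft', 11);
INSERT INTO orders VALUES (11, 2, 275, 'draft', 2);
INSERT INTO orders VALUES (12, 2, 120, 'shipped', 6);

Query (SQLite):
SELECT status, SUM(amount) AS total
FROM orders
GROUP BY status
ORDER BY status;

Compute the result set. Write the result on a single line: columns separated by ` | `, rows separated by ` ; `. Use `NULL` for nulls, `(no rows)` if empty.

Partition orders by status; compute SUM(amount) within each group.
  archived: ids {3, 6} → SUM(amount)=298
  draft: ids {1, 4, 9, 10, 11} → SUM(amount)=994
  shipped: ids {2, 5, 7, 8, 12} → SUM(amount)=825

archived | 298 ; draft | 994 ; shipped | 825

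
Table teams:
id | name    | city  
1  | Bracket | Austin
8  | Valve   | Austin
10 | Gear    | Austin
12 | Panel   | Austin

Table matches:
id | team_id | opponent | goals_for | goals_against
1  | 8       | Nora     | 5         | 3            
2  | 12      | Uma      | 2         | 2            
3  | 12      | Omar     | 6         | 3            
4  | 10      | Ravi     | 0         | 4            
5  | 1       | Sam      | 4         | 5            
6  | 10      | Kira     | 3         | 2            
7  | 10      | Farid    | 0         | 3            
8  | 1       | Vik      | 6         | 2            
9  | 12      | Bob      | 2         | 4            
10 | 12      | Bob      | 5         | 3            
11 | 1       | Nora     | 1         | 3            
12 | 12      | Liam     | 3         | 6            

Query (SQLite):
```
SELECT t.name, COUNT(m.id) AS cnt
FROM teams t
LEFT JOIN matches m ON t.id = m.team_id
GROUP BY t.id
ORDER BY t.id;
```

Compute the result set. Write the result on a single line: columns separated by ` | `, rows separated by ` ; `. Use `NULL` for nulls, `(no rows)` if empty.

Bracket | 3 ; Valve | 1 ; Gear | 3 ; Panel | 5

LEFT JOIN keeps every teams row; unmatched ones get NULL for matches columns.
Group by teams.id and compute COUNT(m.id). COUNT(col) of an all-NULL group is 0.
  1: ids {5, 8, 11} → COUNT(m.id)=3
  8: ids {1} → COUNT(m.id)=1
  10: ids {4, 6, 7} → COUNT(m.id)=3
  12: ids {2, 3, 9, 10, 12} → COUNT(m.id)=5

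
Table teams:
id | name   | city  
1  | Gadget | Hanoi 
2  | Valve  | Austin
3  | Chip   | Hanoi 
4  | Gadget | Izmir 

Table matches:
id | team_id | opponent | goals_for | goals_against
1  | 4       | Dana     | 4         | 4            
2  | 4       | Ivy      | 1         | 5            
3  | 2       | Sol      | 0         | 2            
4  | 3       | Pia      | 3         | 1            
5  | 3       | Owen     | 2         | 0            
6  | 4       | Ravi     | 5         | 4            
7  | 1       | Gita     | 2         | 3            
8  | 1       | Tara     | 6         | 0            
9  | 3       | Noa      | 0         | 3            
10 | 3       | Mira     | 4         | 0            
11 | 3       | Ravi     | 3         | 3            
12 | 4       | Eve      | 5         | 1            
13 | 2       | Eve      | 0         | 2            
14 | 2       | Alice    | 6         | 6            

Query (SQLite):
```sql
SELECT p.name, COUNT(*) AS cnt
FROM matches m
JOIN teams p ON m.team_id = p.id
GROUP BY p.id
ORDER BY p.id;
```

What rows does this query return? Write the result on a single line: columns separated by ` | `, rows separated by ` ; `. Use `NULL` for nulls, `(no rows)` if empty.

Join each matches row to its teams via team_id.
Group joined rows by teams.id; compute COUNT(*) per group.
  1: ids {7, 8} → COUNT(*)=2
  2: ids {3, 13, 14} → COUNT(*)=3
  3: ids {4, 5, 9, 10, 11} → COUNT(*)=5
  4: ids {1, 2, 6, 12} → COUNT(*)=4

Gadget | 2 ; Valve | 3 ; Chip | 5 ; Gadget | 4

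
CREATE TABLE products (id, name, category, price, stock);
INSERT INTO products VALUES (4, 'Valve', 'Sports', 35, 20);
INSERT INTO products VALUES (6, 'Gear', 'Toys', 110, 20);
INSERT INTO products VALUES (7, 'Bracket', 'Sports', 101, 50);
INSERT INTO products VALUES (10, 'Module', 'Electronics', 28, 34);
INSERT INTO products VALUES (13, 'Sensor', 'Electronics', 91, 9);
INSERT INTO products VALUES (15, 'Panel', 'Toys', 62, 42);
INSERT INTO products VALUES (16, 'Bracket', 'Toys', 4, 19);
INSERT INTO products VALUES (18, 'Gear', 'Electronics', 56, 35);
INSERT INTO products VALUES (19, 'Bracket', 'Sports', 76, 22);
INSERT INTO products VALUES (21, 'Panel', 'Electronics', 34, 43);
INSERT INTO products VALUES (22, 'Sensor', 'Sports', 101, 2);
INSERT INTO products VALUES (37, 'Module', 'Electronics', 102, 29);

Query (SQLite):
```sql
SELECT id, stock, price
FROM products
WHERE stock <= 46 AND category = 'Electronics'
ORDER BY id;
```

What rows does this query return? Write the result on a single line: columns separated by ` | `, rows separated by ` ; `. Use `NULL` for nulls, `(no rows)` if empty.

10 | 34 | 28 ; 13 | 9 | 91 ; 18 | 35 | 56 ; 21 | 43 | 34 ; 37 | 29 | 102

stock <= 46: ids {4, 6, 10, 13, 15, 16, 18, 19, 21, 22, 37}
category = 'Electronics': ids {10, 13, 18, 21, 37}
Combine with AND.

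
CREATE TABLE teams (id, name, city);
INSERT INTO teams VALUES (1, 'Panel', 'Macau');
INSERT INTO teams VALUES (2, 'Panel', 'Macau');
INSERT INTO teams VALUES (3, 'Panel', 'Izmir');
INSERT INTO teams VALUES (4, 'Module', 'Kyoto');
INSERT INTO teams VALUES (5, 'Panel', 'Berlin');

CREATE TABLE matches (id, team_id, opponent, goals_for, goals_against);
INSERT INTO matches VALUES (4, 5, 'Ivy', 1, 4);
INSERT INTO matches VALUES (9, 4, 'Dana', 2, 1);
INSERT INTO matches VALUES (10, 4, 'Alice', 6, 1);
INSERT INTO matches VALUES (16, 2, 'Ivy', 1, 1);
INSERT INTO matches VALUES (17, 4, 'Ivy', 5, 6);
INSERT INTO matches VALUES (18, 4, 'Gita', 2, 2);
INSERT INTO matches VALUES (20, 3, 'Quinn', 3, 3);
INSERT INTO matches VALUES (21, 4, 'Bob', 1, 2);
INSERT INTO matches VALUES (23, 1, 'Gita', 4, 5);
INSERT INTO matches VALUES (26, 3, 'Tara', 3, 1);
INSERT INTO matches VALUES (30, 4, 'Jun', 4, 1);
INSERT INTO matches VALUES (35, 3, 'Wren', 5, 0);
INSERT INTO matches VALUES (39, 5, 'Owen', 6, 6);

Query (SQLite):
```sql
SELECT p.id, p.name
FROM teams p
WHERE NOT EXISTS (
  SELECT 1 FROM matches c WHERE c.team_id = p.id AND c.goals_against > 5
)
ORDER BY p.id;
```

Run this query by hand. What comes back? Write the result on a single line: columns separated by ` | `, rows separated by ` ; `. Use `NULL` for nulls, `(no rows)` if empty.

1 | Panel ; 2 | Panel ; 3 | Panel

For each teams row, check whether any matches with matching team_id has goals_against > 5.
Keep rows where that is false.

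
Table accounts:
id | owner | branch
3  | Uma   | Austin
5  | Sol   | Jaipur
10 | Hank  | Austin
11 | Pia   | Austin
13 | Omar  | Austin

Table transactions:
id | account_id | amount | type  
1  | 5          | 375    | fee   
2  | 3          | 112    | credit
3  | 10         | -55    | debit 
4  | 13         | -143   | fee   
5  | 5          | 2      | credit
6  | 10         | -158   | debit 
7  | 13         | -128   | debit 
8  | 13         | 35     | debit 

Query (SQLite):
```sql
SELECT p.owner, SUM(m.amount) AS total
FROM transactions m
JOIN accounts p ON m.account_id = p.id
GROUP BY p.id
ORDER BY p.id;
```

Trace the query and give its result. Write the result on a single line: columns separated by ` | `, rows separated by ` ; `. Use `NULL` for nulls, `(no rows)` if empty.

Join each transactions row to its accounts via account_id.
Group joined rows by accounts.id; compute SUM(m.amount) per group.
  3: ids {2} → SUM(m.amount)=112
  5: ids {1, 5} → SUM(m.amount)=377
  10: ids {3, 6} → SUM(m.amount)=-213
  13: ids {4, 7, 8} → SUM(m.amount)=-236

Uma | 112 ; Sol | 377 ; Hank | -213 ; Omar | -236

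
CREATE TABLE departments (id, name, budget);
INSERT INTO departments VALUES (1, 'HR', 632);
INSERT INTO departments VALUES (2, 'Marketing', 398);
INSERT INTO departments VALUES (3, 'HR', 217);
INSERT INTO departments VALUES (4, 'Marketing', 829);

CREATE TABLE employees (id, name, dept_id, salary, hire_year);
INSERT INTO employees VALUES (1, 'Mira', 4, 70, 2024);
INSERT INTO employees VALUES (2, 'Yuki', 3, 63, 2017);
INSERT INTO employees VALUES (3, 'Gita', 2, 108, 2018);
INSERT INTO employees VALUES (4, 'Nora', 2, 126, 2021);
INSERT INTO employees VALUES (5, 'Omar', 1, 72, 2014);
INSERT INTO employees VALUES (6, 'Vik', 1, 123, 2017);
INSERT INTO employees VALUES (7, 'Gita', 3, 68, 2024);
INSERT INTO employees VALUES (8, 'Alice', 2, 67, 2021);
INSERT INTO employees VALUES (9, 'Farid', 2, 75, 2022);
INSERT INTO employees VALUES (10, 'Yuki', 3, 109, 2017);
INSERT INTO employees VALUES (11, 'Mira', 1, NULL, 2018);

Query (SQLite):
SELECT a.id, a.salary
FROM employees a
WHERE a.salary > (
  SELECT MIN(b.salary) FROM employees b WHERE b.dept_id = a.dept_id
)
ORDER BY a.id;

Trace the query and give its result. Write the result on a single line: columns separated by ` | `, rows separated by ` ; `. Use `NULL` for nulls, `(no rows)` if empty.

For each employees row a, compute MIN(salary) over rows sharing a.dept_id.
Keep row a if a.salary > that per-group MIN.
  dept_id=1: MIN(salary) = 72
  dept_id=2: MIN(salary) = 67
  dept_id=3: MIN(salary) = 63
  dept_id=4: MIN(salary) = 70

3 | 108 ; 4 | 126 ; 6 | 123 ; 7 | 68 ; 9 | 75 ; 10 | 109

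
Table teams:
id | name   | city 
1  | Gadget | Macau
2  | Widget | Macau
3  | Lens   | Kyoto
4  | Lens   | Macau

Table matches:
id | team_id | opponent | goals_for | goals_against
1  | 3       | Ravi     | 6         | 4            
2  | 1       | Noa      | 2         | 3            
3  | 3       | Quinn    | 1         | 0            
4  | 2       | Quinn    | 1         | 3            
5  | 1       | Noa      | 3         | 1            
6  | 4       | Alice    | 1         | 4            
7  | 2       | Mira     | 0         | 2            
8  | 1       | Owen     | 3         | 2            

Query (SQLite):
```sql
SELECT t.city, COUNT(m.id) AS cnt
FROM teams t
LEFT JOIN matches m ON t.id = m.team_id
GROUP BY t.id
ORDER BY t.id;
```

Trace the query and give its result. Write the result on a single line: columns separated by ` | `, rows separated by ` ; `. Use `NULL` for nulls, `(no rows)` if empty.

Macau | 3 ; Macau | 2 ; Kyoto | 2 ; Macau | 1

LEFT JOIN keeps every teams row; unmatched ones get NULL for matches columns.
Group by teams.id and compute COUNT(m.id). COUNT(col) of an all-NULL group is 0.
  1: ids {2, 5, 8} → COUNT(m.id)=3
  2: ids {4, 7} → COUNT(m.id)=2
  3: ids {1, 3} → COUNT(m.id)=2
  4: ids {6} → COUNT(m.id)=1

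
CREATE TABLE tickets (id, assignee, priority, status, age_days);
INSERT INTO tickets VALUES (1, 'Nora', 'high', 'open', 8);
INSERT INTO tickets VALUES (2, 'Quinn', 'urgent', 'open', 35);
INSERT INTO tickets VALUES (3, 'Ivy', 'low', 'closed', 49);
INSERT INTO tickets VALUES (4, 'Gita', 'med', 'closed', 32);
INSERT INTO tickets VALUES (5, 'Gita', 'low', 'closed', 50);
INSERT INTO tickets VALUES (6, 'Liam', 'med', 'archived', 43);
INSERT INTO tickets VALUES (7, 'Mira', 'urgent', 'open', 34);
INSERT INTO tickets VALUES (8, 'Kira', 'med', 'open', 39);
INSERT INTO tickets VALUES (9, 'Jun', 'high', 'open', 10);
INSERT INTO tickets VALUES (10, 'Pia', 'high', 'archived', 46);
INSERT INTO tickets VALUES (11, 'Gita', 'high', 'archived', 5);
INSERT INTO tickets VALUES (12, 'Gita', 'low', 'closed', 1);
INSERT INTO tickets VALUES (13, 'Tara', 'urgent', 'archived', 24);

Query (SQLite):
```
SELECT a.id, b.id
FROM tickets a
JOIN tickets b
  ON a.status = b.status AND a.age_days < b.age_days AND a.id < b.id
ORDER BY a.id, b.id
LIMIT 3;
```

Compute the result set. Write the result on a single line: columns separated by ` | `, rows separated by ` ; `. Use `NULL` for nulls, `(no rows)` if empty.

Pairs (a,b) with same status, a.age_days < b.age_days, a.id < b.id.
status groups: archived:{6,10,11,13} closed:{3,4,5,12} open:{1,2,7,8,9}
Ordered by (a.id, b.id); first 3.

1 | 2 ; 1 | 7 ; 1 | 8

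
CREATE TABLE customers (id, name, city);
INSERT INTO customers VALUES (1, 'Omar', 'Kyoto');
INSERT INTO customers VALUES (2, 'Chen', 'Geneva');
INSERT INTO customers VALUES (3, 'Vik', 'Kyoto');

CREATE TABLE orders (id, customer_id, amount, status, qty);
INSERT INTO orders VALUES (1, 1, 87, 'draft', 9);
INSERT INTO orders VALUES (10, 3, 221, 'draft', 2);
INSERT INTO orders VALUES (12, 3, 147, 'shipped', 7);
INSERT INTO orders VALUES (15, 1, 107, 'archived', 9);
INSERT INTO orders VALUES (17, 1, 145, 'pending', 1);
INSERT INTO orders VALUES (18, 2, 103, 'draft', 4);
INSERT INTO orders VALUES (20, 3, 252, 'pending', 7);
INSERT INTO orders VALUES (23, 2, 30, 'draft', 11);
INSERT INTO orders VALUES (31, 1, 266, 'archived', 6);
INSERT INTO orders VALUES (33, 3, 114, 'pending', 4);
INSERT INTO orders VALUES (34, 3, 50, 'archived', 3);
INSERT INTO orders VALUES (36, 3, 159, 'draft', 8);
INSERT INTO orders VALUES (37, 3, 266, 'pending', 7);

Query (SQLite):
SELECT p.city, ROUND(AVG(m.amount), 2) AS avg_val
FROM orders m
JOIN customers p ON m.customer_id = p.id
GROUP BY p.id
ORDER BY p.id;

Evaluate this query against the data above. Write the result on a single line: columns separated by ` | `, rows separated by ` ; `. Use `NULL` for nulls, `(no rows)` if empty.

Join each orders row to its customers via customer_id.
Group joined rows by customers.id; compute ROUND(AVG(m.amount), 2) per group.
  1: ids {1, 15, 17, 31} → ROUND(AVG(m.amount), 2)=151.25
  2: ids {18, 23} → ROUND(AVG(m.amount), 2)=66.5
  3: ids {10, 12, 20, 33, 34, 36, 37} → ROUND(AVG(m.amount), 2)=172.71

Kyoto | 151.25 ; Geneva | 66.5 ; Kyoto | 172.71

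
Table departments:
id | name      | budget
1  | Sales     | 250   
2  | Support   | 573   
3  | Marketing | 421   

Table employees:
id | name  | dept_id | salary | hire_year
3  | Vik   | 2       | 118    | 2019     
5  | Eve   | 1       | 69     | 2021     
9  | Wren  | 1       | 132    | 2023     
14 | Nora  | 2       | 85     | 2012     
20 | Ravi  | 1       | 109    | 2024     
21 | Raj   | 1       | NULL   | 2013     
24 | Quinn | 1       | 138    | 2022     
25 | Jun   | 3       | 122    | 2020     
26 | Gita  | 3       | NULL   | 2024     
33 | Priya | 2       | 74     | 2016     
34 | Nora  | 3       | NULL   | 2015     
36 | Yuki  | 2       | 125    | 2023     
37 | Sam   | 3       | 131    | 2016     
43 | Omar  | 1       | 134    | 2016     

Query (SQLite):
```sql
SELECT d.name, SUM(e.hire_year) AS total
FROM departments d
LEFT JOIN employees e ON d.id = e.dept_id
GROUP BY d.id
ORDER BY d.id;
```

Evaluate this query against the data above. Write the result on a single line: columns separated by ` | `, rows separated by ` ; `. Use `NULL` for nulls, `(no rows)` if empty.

Sales | 12119 ; Support | 8070 ; Marketing | 8075

LEFT JOIN keeps every departments row; unmatched ones get NULL for employees columns.
Group by departments.id and compute SUM(e.hire_year). SUM over an all-NULL group is NULL.
  1: ids {5, 9, 20, 21, 24, 43} → SUM(e.hire_year)=12119
  2: ids {3, 14, 33, 36} → SUM(e.hire_year)=8070
  3: ids {25, 26, 34, 37} → SUM(e.hire_year)=8075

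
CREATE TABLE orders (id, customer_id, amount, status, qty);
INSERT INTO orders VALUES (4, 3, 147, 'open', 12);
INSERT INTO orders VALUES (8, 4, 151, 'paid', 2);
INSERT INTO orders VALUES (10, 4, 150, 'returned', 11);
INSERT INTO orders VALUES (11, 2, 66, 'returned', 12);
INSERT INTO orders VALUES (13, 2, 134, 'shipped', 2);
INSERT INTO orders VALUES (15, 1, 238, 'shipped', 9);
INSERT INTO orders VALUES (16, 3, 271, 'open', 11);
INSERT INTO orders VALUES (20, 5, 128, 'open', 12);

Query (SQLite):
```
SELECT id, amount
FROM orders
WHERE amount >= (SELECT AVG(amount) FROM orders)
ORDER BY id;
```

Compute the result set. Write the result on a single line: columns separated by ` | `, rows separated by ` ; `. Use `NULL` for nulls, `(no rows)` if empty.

Scalar subquery: AVG(amount) over all orders rows = 160.625.
Keep rows where amount >= that value.

15 | 238 ; 16 | 271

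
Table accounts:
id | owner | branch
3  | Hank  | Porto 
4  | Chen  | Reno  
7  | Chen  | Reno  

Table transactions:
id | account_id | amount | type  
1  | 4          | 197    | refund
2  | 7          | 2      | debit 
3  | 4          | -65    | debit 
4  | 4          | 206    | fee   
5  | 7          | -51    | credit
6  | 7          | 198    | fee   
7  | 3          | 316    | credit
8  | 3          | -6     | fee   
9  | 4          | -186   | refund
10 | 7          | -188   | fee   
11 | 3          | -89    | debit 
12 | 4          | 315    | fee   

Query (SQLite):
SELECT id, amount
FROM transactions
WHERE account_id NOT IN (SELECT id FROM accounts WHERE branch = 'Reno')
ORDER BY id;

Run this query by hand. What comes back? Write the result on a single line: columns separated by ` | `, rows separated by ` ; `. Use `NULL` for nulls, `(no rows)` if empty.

7 | 316 ; 8 | -6 ; 11 | -89

Inner query: accounts.id where branch = 'Reno'.
Outer: keep transactions rows whose account_id is not in that set.
Inner query → {4, 7}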